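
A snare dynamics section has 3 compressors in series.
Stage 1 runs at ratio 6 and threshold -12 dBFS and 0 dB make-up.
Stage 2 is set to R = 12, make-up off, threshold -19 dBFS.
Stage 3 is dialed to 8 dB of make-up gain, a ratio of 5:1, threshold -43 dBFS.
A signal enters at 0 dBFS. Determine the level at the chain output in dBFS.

Stage 1: 0 dBFS is 12 dB over -12 dBFS; at 6:1 that becomes 2 dB over, giving -10 dBFS.
Stage 2: overshoot 9 dB → 9/12 = 0.75 dB → -18.25 dBFS.
Stage 3: 24.75 dB above -43 dBFS, reduced 5:1 to 4.95 dB above → -38.05 dBFS; +8 dB make-up → -30.05 dBFS.

-30.05 dBFS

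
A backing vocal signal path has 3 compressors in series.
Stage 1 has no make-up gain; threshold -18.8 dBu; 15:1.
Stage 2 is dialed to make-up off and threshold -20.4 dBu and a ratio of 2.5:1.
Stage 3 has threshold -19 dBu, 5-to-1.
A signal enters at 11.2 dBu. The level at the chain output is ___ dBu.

-18.992 dBu

Stage 1: 30 dB above -18.8 dBu, reduced 15:1 to 2 dB above → -16.8 dBu.
Stage 2: overshoot 3.6 dB → 3.6/2.5 = 1.44 dB → -18.96 dBu.
Stage 3: overshoot 0.04 dB → 0.04/5 = 0.008 dB → -18.992 dBu.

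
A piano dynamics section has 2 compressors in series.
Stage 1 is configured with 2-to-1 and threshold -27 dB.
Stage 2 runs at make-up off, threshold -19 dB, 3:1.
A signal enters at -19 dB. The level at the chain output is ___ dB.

-23 dB

Stage 1: -19 dB is 8 dB over -27 dB; at 2:1 that becomes 4 dB over, giving -23 dB.
Stage 2: below threshold (-23 ≤ -19); passes unchanged; output -23 dB.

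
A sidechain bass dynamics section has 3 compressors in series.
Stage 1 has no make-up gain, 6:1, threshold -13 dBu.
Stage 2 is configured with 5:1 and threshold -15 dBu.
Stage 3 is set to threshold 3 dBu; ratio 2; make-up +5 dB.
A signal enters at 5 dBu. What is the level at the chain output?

-9 dBu

Stage 1: overshoot 18 dB → 18/6 = 3 dB → -10 dBu.
Stage 2: overshoot 5 dB → 5/5 = 1 dB → -14 dBu.
Stage 3: below threshold (-14 ≤ 3); passes unchanged; make-up brings it to -9 dBu.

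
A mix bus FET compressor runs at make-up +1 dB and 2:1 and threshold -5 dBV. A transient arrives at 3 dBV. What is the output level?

0 dBV

Overshoot: 3 − (-5) = 8 dB.
At 2:1 the overshoot is divided by 2, leaving 4 dB above threshold.
Output = -5 + 4 = -1 dBV; make-up adds 1 dB, giving 0 dBV.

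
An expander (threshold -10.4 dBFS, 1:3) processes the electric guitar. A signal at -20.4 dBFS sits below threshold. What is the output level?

Below threshold, a 1:3 expander applies gain = (3−1)×(T − x) of attenuation.
(3−1) × 10 = 20 dB, so output = -20.4 − 20 = -40.4 dBFS.

-40.4 dBFS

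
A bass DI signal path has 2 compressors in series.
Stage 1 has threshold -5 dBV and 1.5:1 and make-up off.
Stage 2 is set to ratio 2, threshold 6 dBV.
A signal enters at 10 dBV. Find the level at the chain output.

Stage 1: overshoot 15 dB → 15/1.5 = 10 dB → 5 dBV.
Stage 2: below threshold (5 ≤ 6); passes unchanged; output 5 dBV.

5 dBV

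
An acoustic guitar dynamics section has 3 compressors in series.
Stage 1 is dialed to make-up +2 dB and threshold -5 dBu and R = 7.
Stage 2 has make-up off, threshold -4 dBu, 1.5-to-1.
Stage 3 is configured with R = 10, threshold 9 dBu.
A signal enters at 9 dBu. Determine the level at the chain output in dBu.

-2 dBu

Stage 1: 9 dBu is 14 dB over -5 dBu; at 7:1 that becomes 2 dB over, giving -3 dBu; +2 dB make-up → -1 dBu.
Stage 2: overshoot 3 dB → 3/1.5 = 2 dB → -2 dBu.
Stage 3: below threshold (-2 ≤ 9); passes unchanged; output -2 dBu.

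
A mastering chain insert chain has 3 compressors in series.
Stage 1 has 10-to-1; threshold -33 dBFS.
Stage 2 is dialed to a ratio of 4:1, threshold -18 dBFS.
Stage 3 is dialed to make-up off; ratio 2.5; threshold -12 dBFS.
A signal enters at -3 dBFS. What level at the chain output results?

Stage 1: overshoot 30 dB → 30/10 = 3 dB → -30 dBFS.
Stage 2: -30 dBFS is at or below the -18 dBFS threshold — no compression; output -30 dBFS.
Stage 3: below threshold (-30 ≤ -12); passes unchanged; output -30 dBFS.

-30 dBFS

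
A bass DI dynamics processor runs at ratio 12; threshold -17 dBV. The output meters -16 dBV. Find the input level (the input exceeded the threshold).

Post-compression overshoot = -16 − (-17) = 1 dB.
Input overshoot = R × output overshoot = 12 dB → input = -17 + 12 = -5 dBV.

-5 dBV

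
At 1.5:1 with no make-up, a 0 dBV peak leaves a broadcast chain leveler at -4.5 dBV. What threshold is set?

Let T be the threshold. Output overshoot = (input overshoot)/R, so -4.5 − T = (0 − T)/1.5.
1.5·(-4.5 − T) = 0 − T → 0.5·T = -6.75 − 0 = -6.75.
T = -6.75/0.5 = -13.5 dBV.

-13.5 dBV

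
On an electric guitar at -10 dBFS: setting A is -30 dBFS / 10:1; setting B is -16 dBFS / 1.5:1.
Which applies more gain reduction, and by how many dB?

A: overshoot 20 dB → output overshoot 2 dB → GR 18 dB.
B: overshoot 6 dB → output overshoot 4 dB → GR 2 dB.
A reduces 16 dB more.

A, by 16 dB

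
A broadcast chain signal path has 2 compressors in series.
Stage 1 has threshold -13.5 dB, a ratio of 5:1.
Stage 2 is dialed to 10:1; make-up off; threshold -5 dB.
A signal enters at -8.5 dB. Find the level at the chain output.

Stage 1: -8.5 dB is 5 dB over -13.5 dB; at 5:1 that becomes 1 dB over, giving -12.5 dB.
Stage 2: below threshold (-12.5 ≤ -5); passes unchanged; output -12.5 dB.

-12.5 dB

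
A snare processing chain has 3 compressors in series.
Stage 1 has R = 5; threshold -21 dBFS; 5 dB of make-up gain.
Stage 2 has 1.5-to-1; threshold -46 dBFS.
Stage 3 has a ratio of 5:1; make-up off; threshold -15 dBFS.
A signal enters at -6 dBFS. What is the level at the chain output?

-24 dBFS

Stage 1: overshoot 15 dB → 15/5 = 3 dB → -18 dBFS; +5 dB make-up → -13 dBFS.
Stage 2: overshoot 33 dB → 33/1.5 = 22 dB → -24 dBFS.
Stage 3: -24 dBFS is at or below the -15 dBFS threshold — no compression; output -24 dBFS.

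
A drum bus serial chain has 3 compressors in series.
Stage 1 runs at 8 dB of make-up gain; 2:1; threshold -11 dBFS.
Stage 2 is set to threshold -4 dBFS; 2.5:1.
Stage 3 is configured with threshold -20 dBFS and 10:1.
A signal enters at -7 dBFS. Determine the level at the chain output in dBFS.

Stage 1: 4 dB above -11 dBFS, reduced 2:1 to 2 dB above → -9 dBFS; +8 dB make-up → -1 dBFS.
Stage 2: overshoot 3 dB → 3/2.5 = 1.2 dB → -2.8 dBFS.
Stage 3: -2.8 dBFS is 17.2 dB over -20 dBFS; at 10:1 that becomes 1.72 dB over, giving -18.28 dBFS.

-18.28 dBFS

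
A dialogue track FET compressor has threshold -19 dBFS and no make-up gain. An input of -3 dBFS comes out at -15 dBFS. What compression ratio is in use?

4:1

Input overshoot = -3 − (-19) = 16 dB; output overshoot = -15 − (-19) = 4 dB.
Ratio = 16 / 4 = 4.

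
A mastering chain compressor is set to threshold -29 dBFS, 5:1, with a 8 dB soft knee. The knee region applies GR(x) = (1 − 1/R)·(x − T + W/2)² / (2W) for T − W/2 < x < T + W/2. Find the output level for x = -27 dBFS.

-28.8 dBFS

x − T + W/2 = -27 − (-29) + 4 = 6.
GR = (1 − 1/5) × 6² / 16 = 0.8 × 36 / 16 = 1.8 dB.
Output = -27 − 1.8 = -28.8 dBFS.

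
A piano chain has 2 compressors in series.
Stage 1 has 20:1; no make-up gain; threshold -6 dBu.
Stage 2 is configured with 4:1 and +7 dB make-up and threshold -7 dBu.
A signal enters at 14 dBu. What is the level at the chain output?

Stage 1: 14 dBu is 20 dB over -6 dBu; at 20:1 that becomes 1 dB over, giving -5 dBu.
Stage 2: -5 dBu is 2 dB over -7 dBu; at 4:1 that becomes 0.5 dB over, giving -6.5 dBu; +7 dB make-up → 0.5 dBu.

0.5 dBu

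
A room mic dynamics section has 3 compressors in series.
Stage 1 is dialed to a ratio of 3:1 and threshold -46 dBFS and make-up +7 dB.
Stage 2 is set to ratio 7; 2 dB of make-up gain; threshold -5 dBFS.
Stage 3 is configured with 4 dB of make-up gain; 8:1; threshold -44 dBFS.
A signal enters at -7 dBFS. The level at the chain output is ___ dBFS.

-37.5 dBFS

Stage 1: overshoot 39 dB → 39/3 = 13 dB → -33 dBFS; +7 dB make-up → -26 dBFS.
Stage 2: -26 dBFS ≤ -5 dBFS, so stage 2 doesn't engage; make-up brings it to -24 dBFS.
Stage 3: 20 dB above -44 dBFS, reduced 8:1 to 2.5 dB above → -41.5 dBFS; +4 dB make-up → -37.5 dBFS.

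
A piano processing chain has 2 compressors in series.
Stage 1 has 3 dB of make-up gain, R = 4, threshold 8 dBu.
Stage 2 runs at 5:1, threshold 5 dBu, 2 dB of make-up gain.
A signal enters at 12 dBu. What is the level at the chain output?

Stage 1: 4 dB above 8 dBu, reduced 4:1 to 1 dB above → 9 dBu; +3 dB make-up → 12 dBu.
Stage 2: 12 dBu is 7 dB over 5 dBu; at 5:1 that becomes 1.4 dB over, giving 6.4 dBu; +2 dB make-up → 8.4 dBu.

8.4 dBu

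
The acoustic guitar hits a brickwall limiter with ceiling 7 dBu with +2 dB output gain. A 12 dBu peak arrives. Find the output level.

A brickwall limiter is an ∞:1 compressor: any input above the ceiling is clamped to 7 dBu.
Output gain then adds 2 dB: 7 + 2 = 9 dBu.

9 dBu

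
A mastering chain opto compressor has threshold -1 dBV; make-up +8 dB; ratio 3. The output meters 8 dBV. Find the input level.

Stripping the +8 dB make-up gives 0 dBV at the gain stage.
Post-compression overshoot = 0 − (-1) = 1 dB.
Undo the ratio: input overshoot = 1 × 3 = 3 dB, giving input = 2 dBV.

2 dBV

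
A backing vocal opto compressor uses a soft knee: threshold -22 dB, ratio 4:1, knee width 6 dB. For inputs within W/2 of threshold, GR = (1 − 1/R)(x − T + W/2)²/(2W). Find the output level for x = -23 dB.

-23.25 dB

x − T + W/2 = -23 − (-22) + 3 = 2.
GR = (1 − 1/4) × 2² / 12 = 0.75 × 4 / 12 = 0.25 dB.
Output = -23 − 0.25 = -23.25 dB.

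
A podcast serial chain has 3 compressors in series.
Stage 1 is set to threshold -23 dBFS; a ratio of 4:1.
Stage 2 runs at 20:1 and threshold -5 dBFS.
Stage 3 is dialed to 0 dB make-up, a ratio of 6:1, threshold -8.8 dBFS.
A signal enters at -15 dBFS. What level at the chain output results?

Stage 1: 8 dB above -23 dBFS, reduced 4:1 to 2 dB above → -21 dBFS.
Stage 2: -21 dBFS ≤ -5 dBFS, so stage 2 doesn't engage; output -21 dBFS.
Stage 3: -21 dBFS ≤ -8.8 dBFS, so stage 3 doesn't engage; output -21 dBFS.

-21 dBFS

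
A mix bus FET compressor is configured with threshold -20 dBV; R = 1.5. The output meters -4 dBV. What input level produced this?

Post-compression overshoot = -4 − (-20) = 16 dB.
Input overshoot = R × output overshoot = 24 dB → input = -20 + 24 = 4 dBV.

4 dBV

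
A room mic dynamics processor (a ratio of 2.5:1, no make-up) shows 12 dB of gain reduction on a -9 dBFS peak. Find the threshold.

-29 dBFS

Gain reduction = -9 − (-21) = 12 dB; output overshoot = GR / (R − 1) = 12 / 1.5 = 8 dB.
Threshold = output − output overshoot = -21 − 8 = -29 dBFS.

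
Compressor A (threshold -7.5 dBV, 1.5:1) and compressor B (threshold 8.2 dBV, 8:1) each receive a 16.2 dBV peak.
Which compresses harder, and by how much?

A, by 0.9 dB

A: 23.7 dB over, compressed to 15.8 dB over, so 7.9 dB of GR.
B: 8 dB over, compressed to 1 dB over, so 7 dB of GR.
A reduces 0.9 dB more.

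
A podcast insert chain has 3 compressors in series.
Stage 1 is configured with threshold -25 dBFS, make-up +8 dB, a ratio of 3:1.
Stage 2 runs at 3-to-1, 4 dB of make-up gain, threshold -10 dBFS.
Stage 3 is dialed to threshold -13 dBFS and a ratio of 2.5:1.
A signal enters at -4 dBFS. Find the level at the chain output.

-10.2 dBFS

Stage 1: overshoot 21 dB → 21/3 = 7 dB → -18 dBFS; +8 dB make-up → -10 dBFS.
Stage 2: below threshold (-10 ≤ -10); passes unchanged; make-up brings it to -6 dBFS.
Stage 3: 7 dB above -13 dBFS, reduced 2.5:1 to 2.8 dB above → -10.2 dBFS.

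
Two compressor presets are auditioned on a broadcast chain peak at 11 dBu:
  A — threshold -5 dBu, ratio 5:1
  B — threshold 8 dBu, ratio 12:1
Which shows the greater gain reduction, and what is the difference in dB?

A, by 10.05 dB

A: overshoot 16 dB → output overshoot 3.2 dB → GR 12.8 dB.
B: overshoot 3 dB → output overshoot 0.25 dB → GR 2.75 dB.
Difference: 10.05 dB in favour of A.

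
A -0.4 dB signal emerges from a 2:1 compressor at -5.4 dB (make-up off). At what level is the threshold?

-10.4 dB

Gain reduction = -0.4 − (-5.4) = 5 dB; output overshoot = GR / (R − 1) = 5 / 1 = 5 dB.
Threshold = output − output overshoot = -5.4 − 5 = -10.4 dB.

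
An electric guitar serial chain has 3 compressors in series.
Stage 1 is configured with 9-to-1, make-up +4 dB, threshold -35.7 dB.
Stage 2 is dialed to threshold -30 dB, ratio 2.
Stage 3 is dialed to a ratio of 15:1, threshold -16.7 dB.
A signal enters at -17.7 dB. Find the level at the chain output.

-29.85 dB

Stage 1: -17.7 dB is 18 dB over -35.7 dB; at 9:1 that becomes 2 dB over, giving -33.7 dB; +4 dB make-up → -29.7 dB.
Stage 2: -29.7 dB is 0.3 dB over -30 dB; at 2:1 that becomes 0.15 dB over, giving -29.85 dB.
Stage 3: -29.85 dB is at or below the -16.7 dB threshold — no compression; output -29.85 dB.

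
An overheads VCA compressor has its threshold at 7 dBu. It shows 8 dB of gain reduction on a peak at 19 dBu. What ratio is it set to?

Input overshoot = 19 − 7 = 12 dB.
Output overshoot = 12 − 8 = 4 dB.
Ratio = input overshoot / output overshoot = 12 / 4 = 3.

3:1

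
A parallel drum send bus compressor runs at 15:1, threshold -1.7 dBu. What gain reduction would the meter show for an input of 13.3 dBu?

14 dB

13.3 dBu exceeds the threshold by 15 dB.
After 15:1 compression the overshoot becomes 15/15 = 1 dB.
GR = overshoot in − overshoot out = 15 − 1 = 14 dB.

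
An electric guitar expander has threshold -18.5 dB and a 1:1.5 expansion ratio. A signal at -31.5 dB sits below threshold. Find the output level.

Below threshold, a 1:1.5 expander applies gain = (1.5−1)×(T − x) of attenuation.
(1.5−1) × 13 = 6.5 dB, so output = -31.5 − 6.5 = -38 dB.

-38 dB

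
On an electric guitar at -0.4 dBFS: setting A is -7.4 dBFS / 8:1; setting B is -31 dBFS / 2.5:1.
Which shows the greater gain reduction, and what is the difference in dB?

B, by 12.235 dB

A: 7 dB over, compressed to 0.875 dB over, so 6.125 dB of GR.
B: 30.6 dB over, compressed to 12.24 dB over, so 18.36 dB of GR.
B applies 12.235 dB more gain reduction.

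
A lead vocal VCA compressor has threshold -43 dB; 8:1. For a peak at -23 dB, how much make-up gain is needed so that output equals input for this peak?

The peak compresses to -43 + 20/8 = -40.5 dB.
To reach -23 dB requires -23 − (-40.5) = 17.5 dB of make-up.

17.5 dB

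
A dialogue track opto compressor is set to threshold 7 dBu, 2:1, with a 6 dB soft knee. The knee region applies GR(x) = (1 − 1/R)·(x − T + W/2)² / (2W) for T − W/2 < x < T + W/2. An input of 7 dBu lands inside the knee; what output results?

6.625 dBu

x − T + W/2 = 7 − 7 + 3 = 3.
GR = (1 − 1/2) × 3² / 12 = 0.5 × 9 / 12 = 0.375 dB.
Output = 7 − 0.375 = 6.625 dBu.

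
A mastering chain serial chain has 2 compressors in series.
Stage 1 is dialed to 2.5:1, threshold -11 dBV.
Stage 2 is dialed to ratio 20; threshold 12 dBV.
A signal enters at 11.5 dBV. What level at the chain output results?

-2 dBV

Stage 1: 22.5 dB above -11 dBV, reduced 2.5:1 to 9 dB above → -2 dBV.
Stage 2: below threshold (-2 ≤ 12); passes unchanged; output -2 dBV.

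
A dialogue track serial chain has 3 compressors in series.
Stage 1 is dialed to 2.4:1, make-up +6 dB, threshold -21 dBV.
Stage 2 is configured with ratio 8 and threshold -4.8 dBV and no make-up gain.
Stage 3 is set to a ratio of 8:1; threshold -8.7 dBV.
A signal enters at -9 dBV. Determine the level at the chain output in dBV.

Stage 1: overshoot 12 dB → 12/2.4 = 5 dB → -16 dBV; +6 dB make-up → -10 dBV.
Stage 2: below threshold (-10 ≤ -4.8); passes unchanged; output -10 dBV.
Stage 3: below threshold (-10 ≤ -8.7); passes unchanged; output -10 dBV.

-10 dBV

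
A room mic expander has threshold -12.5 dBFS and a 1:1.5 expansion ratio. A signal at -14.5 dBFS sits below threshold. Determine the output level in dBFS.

-15.5 dBFS

The input is 2 dB below the -12.5 dBFS threshold.
A 1:1.5 expander multiplies undershoot by 1.5: 2 × 1.5 = 3 dB below threshold.
Output = -12.5 − 3 = -15.5 dBFS.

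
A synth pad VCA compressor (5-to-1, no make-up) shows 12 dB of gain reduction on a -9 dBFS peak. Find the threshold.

Input is 15 dB above T (since output overshoot × R = input overshoot: (-21 − T)·5 = -9 − T gives T = -24 dBFS).
Check: -24 + (-9 − (-24))/5 = -24 + 3 = -21 dBFS. ✓

-24 dBFS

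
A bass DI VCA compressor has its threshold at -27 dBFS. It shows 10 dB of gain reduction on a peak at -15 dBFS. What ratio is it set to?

6:1

Input overshoot = -15 − (-27) = 12 dB.
Output overshoot = 12 − 10 = 2 dB.
Ratio = input overshoot / output overshoot = 12 / 2 = 6.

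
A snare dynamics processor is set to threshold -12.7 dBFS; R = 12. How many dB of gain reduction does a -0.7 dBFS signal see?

11 dB

Overshoot = -0.7 − (-12.7) = 12 dB.
After 12:1 compression the overshoot becomes 12/12 = 1 dB.
So the signal is attenuated by 12 − 1 = 11 dB.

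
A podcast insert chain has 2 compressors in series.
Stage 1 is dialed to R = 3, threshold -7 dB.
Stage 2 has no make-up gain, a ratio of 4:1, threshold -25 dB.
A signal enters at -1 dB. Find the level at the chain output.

-20 dB

Stage 1: 6 dB above -7 dB, reduced 3:1 to 2 dB above → -5 dB.
Stage 2: overshoot 20 dB → 20/4 = 5 dB → -20 dB.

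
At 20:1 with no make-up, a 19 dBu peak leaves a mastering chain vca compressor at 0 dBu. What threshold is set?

-1 dBu

Let T be the threshold. Output overshoot = (input overshoot)/R, so 0 − T = (19 − T)/20.
20·(0 − T) = 19 − T → 19·T = 0 − 19 = -19.
T = -19/19 = -1 dBu.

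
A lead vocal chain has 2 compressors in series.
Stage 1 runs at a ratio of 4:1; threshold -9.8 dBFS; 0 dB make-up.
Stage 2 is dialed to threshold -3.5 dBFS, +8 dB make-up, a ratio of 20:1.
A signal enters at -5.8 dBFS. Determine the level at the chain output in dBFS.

Stage 1: 4 dB above -9.8 dBFS, reduced 4:1 to 1 dB above → -8.8 dBFS.
Stage 2: -8.8 dBFS ≤ -3.5 dBFS, so stage 2 doesn't engage; make-up brings it to -0.8 dBFS.

-0.8 dBFS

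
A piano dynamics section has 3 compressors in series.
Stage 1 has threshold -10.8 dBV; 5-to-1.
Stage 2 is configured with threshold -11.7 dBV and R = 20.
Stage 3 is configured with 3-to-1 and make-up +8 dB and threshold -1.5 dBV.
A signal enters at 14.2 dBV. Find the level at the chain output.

Stage 1: 25 dB above -10.8 dBV, reduced 5:1 to 5 dB above → -5.8 dBV.
Stage 2: -5.8 dBV is 5.9 dB over -11.7 dBV; at 20:1 that becomes 0.295 dB over, giving -11.405 dBV.
Stage 3: below threshold (-11.405 ≤ -1.5); passes unchanged; make-up brings it to -3.405 dBV.

-3.405 dBV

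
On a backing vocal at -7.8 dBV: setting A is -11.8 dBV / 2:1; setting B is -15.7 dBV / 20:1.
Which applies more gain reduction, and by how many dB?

A: 4 dB over, compressed to 2 dB over, so 2 dB of GR.
B: 7.9 dB over, compressed to 0.395 dB over, so 7.505 dB of GR.
B applies 5.505 dB more gain reduction.

B, by 5.505 dB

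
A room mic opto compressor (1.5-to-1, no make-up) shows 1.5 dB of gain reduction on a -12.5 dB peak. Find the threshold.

Gain reduction = -12.5 − (-14) = 1.5 dB; output overshoot = GR / (R − 1) = 1.5 / 0.5 = 3 dB.
Threshold = output − output overshoot = -14 − 3 = -17 dB.

-17 dB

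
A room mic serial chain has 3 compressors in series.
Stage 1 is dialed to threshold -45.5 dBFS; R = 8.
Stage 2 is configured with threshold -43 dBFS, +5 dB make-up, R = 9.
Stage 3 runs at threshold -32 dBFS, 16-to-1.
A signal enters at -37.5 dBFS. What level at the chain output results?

Stage 1: -37.5 dBFS is 8 dB over -45.5 dBFS; at 8:1 that becomes 1 dB over, giving -44.5 dBFS.
Stage 2: -44.5 dBFS ≤ -43 dBFS, so stage 2 doesn't engage; make-up brings it to -39.5 dBFS.
Stage 3: below threshold (-39.5 ≤ -32); passes unchanged; output -39.5 dBFS.

-39.5 dBFS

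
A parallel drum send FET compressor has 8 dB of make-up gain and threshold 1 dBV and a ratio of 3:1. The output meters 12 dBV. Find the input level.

10 dBV

Remove make-up: 12 − 8 = 4 dBV.
The compressed level sits 4 − 1 = 3 dB over threshold.
Input overshoot = R × output overshoot = 9 dB → input = 1 + 9 = 10 dBV.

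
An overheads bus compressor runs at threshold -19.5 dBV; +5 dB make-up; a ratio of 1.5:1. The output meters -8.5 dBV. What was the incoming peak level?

-10.5 dBV

Remove make-up: -8.5 − 5 = -13.5 dBV.
The compressed level sits -13.5 − (-19.5) = 6 dB over threshold.
Input overshoot = R × output overshoot = 9 dB → input = -19.5 + 9 = -10.5 dBV.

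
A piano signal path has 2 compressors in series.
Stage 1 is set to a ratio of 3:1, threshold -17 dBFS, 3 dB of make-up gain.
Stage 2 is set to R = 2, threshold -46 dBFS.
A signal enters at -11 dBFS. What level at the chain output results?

-29 dBFS

Stage 1: overshoot 6 dB → 6/3 = 2 dB → -15 dBFS; +3 dB make-up → -12 dBFS.
Stage 2: 34 dB above -46 dBFS, reduced 2:1 to 17 dB above → -29 dBFS.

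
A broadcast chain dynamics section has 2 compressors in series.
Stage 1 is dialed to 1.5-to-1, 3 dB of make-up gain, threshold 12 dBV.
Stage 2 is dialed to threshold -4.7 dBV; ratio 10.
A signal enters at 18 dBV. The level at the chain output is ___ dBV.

Stage 1: 6 dB above 12 dBV, reduced 1.5:1 to 4 dB above → 16 dBV; +3 dB make-up → 19 dBV.
Stage 2: 19 dBV is 23.7 dB over -4.7 dBV; at 10:1 that becomes 2.37 dB over, giving -2.33 dBV.

-2.33 dBV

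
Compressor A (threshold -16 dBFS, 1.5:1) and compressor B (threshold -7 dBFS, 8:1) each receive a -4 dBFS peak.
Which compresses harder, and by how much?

A: overshoot 12 dB → output overshoot 8 dB → GR 4 dB.
B: overshoot 3 dB → output overshoot 0.375 dB → GR 2.625 dB.
Difference: 1.375 dB in favour of A.

A, by 1.375 dB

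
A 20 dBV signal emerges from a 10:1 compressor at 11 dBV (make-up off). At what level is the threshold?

10 dBV

Let T be the threshold. Output overshoot = (input overshoot)/R, so 11 − T = (20 − T)/10.
10·(11 − T) = 20 − T → 9·T = 110 − 20 = 90.
T = 90/9 = 10 dBV.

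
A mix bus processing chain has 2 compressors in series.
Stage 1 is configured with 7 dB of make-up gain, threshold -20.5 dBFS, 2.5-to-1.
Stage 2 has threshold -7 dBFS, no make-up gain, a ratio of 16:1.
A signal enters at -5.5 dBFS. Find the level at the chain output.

Stage 1: -5.5 dBFS is 15 dB over -20.5 dBFS; at 2.5:1 that becomes 6 dB over, giving -14.5 dBFS; +7 dB make-up → -7.5 dBFS.
Stage 2: below threshold (-7.5 ≤ -7); passes unchanged; output -7.5 dBFS.

-7.5 dBFS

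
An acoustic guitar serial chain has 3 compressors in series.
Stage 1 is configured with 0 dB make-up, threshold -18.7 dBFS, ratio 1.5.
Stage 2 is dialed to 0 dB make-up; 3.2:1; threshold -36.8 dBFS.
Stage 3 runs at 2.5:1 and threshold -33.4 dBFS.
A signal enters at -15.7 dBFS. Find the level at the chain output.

Stage 1: -15.7 dBFS is 3 dB over -18.7 dBFS; at 1.5:1 that becomes 2 dB over, giving -16.7 dBFS.
Stage 2: 20.1 dB above -36.8 dBFS, reduced 3.2:1 to 6.28125 dB above → -30.51875 dBFS.
Stage 3: overshoot 2.88125 dB → 2.88125/2.5 = 1.1525 dB → -32.2475 dBFS.

-32.2475 dBFS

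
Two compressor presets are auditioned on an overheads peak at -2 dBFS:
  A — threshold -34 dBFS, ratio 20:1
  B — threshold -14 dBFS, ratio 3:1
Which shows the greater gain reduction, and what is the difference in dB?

A: 32 dB over, compressed to 1.6 dB over, so 30.4 dB of GR.
B: 12 dB over, compressed to 4 dB over, so 8 dB of GR.
A applies 22.4 dB more gain reduction.

A, by 22.4 dB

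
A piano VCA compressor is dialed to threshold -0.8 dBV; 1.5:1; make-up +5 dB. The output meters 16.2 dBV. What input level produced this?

Before make-up, the level was 16.2 − 5 = 11.2 dBV.
That's 12 dB above the -0.8 dBV threshold.
Input overshoot = R × output overshoot = 18 dB → input = -0.8 + 18 = 17.2 dBV.

17.2 dBV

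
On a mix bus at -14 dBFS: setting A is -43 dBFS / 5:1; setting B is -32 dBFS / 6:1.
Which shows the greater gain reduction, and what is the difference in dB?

A, by 8.2 dB

A: 29 dB over, compressed to 5.8 dB over, so 23.2 dB of GR.
B: 18 dB over, compressed to 3 dB over, so 15 dB of GR.
Difference: 8.2 dB in favour of A.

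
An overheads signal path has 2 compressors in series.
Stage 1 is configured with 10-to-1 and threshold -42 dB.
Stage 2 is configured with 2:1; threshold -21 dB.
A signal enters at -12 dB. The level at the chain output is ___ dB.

-39 dB

Stage 1: overshoot 30 dB → 30/10 = 3 dB → -39 dB.
Stage 2: below threshold (-39 ≤ -21); passes unchanged; output -39 dB.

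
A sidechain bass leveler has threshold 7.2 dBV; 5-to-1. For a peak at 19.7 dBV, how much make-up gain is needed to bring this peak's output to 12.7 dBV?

3 dB

The peak compresses to 7.2 + 12.5/5 = 9.7 dBV.
To reach 12.7 dBV requires 12.7 − 9.7 = 3 dB of make-up.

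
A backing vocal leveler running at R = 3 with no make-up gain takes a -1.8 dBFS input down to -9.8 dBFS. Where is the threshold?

-13.8 dBFS

Gain reduction = -1.8 − (-9.8) = 8 dB; output overshoot = GR / (R − 1) = 8 / 2 = 4 dB.
Threshold = output − output overshoot = -9.8 − 4 = -13.8 dBFS.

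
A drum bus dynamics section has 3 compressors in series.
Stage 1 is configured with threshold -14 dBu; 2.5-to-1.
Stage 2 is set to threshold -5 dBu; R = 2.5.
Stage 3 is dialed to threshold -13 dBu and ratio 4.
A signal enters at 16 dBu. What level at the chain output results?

Stage 1: 16 dBu is 30 dB over -14 dBu; at 2.5:1 that becomes 12 dB over, giving -2 dBu.
Stage 2: 3 dB above -5 dBu, reduced 2.5:1 to 1.2 dB above → -3.8 dBu.
Stage 3: 9.2 dB above -13 dBu, reduced 4:1 to 2.3 dB above → -10.7 dBu.

-10.7 dBu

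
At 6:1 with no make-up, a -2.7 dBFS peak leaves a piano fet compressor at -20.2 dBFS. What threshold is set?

-23.7 dBFS

Let T be the threshold. Output overshoot = (input overshoot)/R, so -20.2 − T = (-2.7 − T)/6.
6·(-20.2 − T) = -2.7 − T → 5·T = -121.2 − (-2.7) = -118.5.
T = -118.5/5 = -23.7 dBFS.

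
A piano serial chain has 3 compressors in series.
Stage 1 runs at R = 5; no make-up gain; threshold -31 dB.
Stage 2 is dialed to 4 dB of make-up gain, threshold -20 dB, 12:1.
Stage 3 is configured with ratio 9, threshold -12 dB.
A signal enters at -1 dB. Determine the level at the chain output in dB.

-21 dB

Stage 1: overshoot 30 dB → 30/5 = 6 dB → -25 dB.
Stage 2: -25 dB is at or below the -20 dB threshold — no compression; make-up brings it to -21 dB.
Stage 3: -21 dB ≤ -12 dB, so stage 3 doesn't engage; output -21 dB.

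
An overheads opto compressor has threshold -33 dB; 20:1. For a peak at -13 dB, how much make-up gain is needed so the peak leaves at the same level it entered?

Without make-up, output = threshold + overshoot/20 = -33 + 1 = -32 dB.
Gap to target: 19 dB.

19 dB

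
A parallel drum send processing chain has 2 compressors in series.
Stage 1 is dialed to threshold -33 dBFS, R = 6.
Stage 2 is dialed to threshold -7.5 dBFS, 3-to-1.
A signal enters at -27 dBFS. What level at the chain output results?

Stage 1: overshoot 6 dB → 6/6 = 1 dB → -32 dBFS.
Stage 2: -32 dBFS is at or below the -7.5 dBFS threshold — no compression; output -32 dBFS.

-32 dBFS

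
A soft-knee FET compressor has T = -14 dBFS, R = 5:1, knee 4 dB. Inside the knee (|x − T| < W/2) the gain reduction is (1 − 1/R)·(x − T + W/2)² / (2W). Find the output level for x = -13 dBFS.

-13.9 dBFS

x − T + W/2 = -13 − (-14) + 2 = 3.
GR = (1 − 1/5) × 3² / 8 = 0.8 × 9 / 8 = 0.9 dB.
Output = -13 − 0.9 = -13.9 dBFS.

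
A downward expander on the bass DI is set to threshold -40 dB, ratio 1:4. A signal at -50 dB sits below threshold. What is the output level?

Below threshold, a 1:4 expander applies gain = (4−1)×(T − x) of attenuation.
(4−1) × 10 = 30 dB, so output = -50 − 30 = -80 dB.

-80 dB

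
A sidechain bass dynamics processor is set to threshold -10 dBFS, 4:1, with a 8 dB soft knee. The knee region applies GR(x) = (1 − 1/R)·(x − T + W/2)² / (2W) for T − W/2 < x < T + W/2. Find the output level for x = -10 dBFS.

x − T + W/2 = -10 − (-10) + 4 = 4.
GR = (1 − 1/4) × 4² / 16 = 0.75 × 16 / 16 = 0.75 dB.
Output = -10 − 0.75 = -10.75 dBFS.

-10.75 dBFS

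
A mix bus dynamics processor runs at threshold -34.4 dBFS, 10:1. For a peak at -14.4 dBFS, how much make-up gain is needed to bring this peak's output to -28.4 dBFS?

4 dB

The peak compresses to -34.4 + 20/10 = -32.4 dBFS.
To reach -28.4 dBFS requires -28.4 − (-32.4) = 4 dB of make-up.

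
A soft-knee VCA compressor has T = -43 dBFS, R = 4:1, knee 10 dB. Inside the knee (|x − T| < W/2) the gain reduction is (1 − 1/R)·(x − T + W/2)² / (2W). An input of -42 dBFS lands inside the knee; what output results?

-43.35 dBFS

x − T + W/2 = -42 − (-43) + 5 = 6.
GR = (1 − 1/4) × 6² / 20 = 0.75 × 36 / 20 = 1.35 dB.
Output = -42 − 1.35 = -43.35 dBFS.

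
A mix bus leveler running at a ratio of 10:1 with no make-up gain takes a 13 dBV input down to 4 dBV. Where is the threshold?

Gain reduction = 13 − 4 = 9 dB; output overshoot = GR / (R − 1) = 9 / 9 = 1 dB.
Threshold = output − output overshoot = 4 − 1 = 3 dBV.

3 dBV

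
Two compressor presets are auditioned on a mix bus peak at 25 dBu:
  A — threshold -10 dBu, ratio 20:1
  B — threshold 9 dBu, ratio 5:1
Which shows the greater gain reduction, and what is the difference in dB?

A: overshoot 35 dB → output overshoot 1.75 dB → GR 33.25 dB.
B: overshoot 16 dB → output overshoot 3.2 dB → GR 12.8 dB.
A applies 20.45 dB more gain reduction.

A, by 20.45 dB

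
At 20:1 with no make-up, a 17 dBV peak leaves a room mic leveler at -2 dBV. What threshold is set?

-3 dBV

Input is 20 dB above T (since output overshoot × R = input overshoot: (-2 − T)·20 = 17 − T gives T = -3 dBV).
Check: -3 + (17 − (-3))/20 = -3 + 1 = -2 dBV. ✓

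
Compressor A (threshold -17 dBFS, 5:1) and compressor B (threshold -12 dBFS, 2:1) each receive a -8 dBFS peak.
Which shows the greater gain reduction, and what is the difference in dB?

A: GR = 9 − 9/5 = 7.2 dB.
B: GR = 4 − 4/2 = 2 dB.
A reduces 5.2 dB more.

A, by 5.2 dB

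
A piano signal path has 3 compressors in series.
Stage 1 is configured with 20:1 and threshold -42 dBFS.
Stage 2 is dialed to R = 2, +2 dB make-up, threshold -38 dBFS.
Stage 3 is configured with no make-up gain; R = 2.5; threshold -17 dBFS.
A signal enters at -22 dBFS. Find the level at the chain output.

-39 dBFS

Stage 1: -22 dBFS is 20 dB over -42 dBFS; at 20:1 that becomes 1 dB over, giving -41 dBFS.
Stage 2: below threshold (-41 ≤ -38); passes unchanged; make-up brings it to -39 dBFS.
Stage 3: -39 dBFS ≤ -17 dBFS, so stage 3 doesn't engage; output -39 dBFS.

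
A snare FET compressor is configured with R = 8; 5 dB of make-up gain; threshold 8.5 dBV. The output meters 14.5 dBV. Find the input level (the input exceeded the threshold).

Remove make-up: 14.5 − 5 = 9.5 dBV.
The compressed level sits 9.5 − 8.5 = 1 dB over threshold.
Undo the ratio: input overshoot = 1 × 8 = 8 dB, giving input = 16.5 dBV.

16.5 dBV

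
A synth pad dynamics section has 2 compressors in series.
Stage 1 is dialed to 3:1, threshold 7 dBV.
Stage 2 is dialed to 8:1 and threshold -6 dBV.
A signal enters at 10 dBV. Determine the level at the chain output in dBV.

Stage 1: overshoot 3 dB → 3/3 = 1 dB → 8 dBV.
Stage 2: overshoot 14 dB → 14/8 = 1.75 dB → -4.25 dBV.

-4.25 dBV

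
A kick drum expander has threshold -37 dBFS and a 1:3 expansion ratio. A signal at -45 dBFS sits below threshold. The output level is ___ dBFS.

-61 dBFS

Below threshold, a 1:3 expander applies gain = (3−1)×(T − x) of attenuation.
(3−1) × 8 = 16 dB, so output = -45 − 16 = -61 dBFS.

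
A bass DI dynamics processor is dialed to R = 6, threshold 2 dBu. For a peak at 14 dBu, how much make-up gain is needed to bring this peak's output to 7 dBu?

3 dB

The peak compresses to 2 + 12/6 = 4 dBu.
To reach 7 dBu requires 7 − 4 = 3 dB of make-up.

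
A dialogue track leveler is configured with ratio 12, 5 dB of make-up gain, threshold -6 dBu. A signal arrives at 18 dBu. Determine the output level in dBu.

1 dBu

The input is 24 dB above the -6 dBu threshold.
At 12:1 the overshoot is divided by 12, leaving 2 dB above threshold.
Output = -6 + 2 = -4 dBu; make-up adds 5 dB, giving 1 dBu.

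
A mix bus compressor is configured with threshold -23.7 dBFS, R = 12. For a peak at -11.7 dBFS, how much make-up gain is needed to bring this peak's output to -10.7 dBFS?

The peak compresses to -23.7 + 12/12 = -22.7 dBFS.
To reach -10.7 dBFS requires -10.7 − (-22.7) = 12 dB of make-up.

12 dB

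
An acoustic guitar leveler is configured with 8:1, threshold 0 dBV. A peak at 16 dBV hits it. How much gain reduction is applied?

Overshoot = 16 − 0 = 16 dB.
A 8:1 ratio leaves 2 dB of that excess.
So the signal is attenuated by 16 − 2 = 14 dB.

14 dB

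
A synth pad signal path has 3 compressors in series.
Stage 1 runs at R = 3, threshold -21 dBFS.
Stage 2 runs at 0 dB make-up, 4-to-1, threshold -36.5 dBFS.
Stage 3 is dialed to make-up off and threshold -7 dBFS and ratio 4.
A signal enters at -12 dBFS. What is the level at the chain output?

-31.875 dBFS

Stage 1: -12 dBFS is 9 dB over -21 dBFS; at 3:1 that becomes 3 dB over, giving -18 dBFS.
Stage 2: -18 dBFS is 18.5 dB over -36.5 dBFS; at 4:1 that becomes 4.625 dB over, giving -31.875 dBFS.
Stage 3: -31.875 dBFS ≤ -7 dBFS, so stage 3 doesn't engage; output -31.875 dBFS.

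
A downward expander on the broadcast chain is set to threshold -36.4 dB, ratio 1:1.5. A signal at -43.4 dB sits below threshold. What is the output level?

Undershoot = (-36.4) − (-43.4) = 7 dB.
At 1:1.5, that expands to 10.5 dB under threshold.
Output = -36.4 − 10.5 = -46.9 dB.

-46.9 dB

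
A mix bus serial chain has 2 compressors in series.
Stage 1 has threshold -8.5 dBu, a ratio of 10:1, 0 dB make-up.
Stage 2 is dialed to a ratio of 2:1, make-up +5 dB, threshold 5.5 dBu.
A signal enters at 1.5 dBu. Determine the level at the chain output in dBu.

Stage 1: overshoot 10 dB → 10/10 = 1 dB → -7.5 dBu.
Stage 2: below threshold (-7.5 ≤ 5.5); passes unchanged; make-up brings it to -2.5 dBu.

-2.5 dBu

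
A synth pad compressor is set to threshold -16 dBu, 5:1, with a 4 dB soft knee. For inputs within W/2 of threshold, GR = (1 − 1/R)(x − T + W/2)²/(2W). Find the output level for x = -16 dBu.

x − T + W/2 = -16 − (-16) + 2 = 2.
GR = (1 − 1/5) × 2² / 8 = 0.8 × 4 / 8 = 0.4 dB.
Output = -16 − 0.4 = -16.4 dBu.

-16.4 dBu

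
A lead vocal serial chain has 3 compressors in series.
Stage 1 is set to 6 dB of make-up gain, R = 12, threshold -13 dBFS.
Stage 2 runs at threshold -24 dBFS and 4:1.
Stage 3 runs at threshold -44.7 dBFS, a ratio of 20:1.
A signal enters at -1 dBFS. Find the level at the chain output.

-43.44 dBFS

Stage 1: -1 dBFS is 12 dB over -13 dBFS; at 12:1 that becomes 1 dB over, giving -12 dBFS; +6 dB make-up → -6 dBFS.
Stage 2: -6 dBFS is 18 dB over -24 dBFS; at 4:1 that becomes 4.5 dB over, giving -19.5 dBFS.
Stage 3: -19.5 dBFS is 25.2 dB over -44.7 dBFS; at 20:1 that becomes 1.26 dB over, giving -43.44 dBFS.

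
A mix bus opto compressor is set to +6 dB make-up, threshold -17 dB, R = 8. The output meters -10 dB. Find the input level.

Stripping the +6 dB make-up gives -16 dB at the gain stage.
That's 1 dB above the -17 dB threshold.
Input overshoot = R × output overshoot = 8 dB → input = -17 + 8 = -9 dB.

-9 dB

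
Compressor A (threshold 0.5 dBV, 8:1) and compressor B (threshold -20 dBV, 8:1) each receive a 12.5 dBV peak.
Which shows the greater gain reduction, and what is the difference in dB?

A: 12 dB over, compressed to 1.5 dB over, so 10.5 dB of GR.
B: 32.5 dB over, compressed to 4.0625 dB over, so 28.4375 dB of GR.
B applies 17.9375 dB more gain reduction.

B, by 17.9375 dB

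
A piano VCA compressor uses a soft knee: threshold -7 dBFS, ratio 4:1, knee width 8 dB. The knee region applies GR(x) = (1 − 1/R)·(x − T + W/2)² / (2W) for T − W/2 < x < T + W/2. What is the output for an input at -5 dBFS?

-6.6875 dBFS

x − T + W/2 = -5 − (-7) + 4 = 6.
GR = (1 − 1/4) × 6² / 16 = 0.75 × 36 / 16 = 1.6875 dB.
Output = -5 − 1.6875 = -6.6875 dBFS.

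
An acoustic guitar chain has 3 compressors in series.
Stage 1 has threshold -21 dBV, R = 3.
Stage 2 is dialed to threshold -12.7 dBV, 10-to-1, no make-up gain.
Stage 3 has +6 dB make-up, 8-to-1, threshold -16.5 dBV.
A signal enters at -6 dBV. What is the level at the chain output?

-10.4375 dBV

Stage 1: overshoot 15 dB → 15/3 = 5 dB → -16 dBV.
Stage 2: -16 dBV ≤ -12.7 dBV, so stage 2 doesn't engage; output -16 dBV.
Stage 3: overshoot 0.5 dB → 0.5/8 = 0.0625 dB → -16.4375 dBV; +6 dB make-up → -10.4375 dBV.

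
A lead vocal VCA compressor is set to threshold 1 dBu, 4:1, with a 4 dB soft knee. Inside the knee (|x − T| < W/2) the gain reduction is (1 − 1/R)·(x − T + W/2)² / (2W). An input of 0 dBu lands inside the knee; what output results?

-0.09375 dBu

x − T + W/2 = 0 − 1 + 2 = 1.
GR = (1 − 1/4) × 1² / 8 = 0.75 × 1 / 8 = 0.09375 dB.
Output = 0 − 0.09375 = -0.09375 dBu.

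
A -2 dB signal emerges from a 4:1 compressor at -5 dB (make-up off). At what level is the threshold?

Let T be the threshold. Output overshoot = (input overshoot)/R, so -5 − T = (-2 − T)/4.
4·(-5 − T) = -2 − T → 3·T = -20 − (-2) = -18.
T = -18/3 = -6 dB.

-6 dB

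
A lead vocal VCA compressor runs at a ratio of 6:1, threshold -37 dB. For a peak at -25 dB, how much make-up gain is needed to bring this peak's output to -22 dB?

Overshoot 12 dB → 12/6 = 2 dB after compression, so the compressed level is -37 + 2 = -35 dB.
Make-up = target − compressed = -22 − (-35) = 13 dB.

13 dB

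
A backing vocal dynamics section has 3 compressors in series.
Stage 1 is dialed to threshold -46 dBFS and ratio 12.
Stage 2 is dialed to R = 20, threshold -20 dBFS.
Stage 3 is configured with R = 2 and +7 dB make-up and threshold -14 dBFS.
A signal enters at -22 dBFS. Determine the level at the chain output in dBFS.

Stage 1: 24 dB above -46 dBFS, reduced 12:1 to 2 dB above → -44 dBFS.
Stage 2: below threshold (-44 ≤ -20); passes unchanged; output -44 dBFS.
Stage 3: -44 dBFS is at or below the -14 dBFS threshold — no compression; make-up brings it to -37 dBFS.

-37 dBFS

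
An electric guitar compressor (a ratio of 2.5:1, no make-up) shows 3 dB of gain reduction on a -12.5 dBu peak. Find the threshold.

Gain reduction = -12.5 − (-15.5) = 3 dB; output overshoot = GR / (R − 1) = 3 / 1.5 = 2 dB.
Threshold = output − output overshoot = -15.5 − 2 = -17.5 dBu.

-17.5 dBu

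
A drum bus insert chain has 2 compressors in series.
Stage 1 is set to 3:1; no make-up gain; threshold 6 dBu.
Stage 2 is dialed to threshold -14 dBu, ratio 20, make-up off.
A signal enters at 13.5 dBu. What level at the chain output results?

-12.875 dBu

Stage 1: 13.5 dBu is 7.5 dB over 6 dBu; at 3:1 that becomes 2.5 dB over, giving 8.5 dBu.
Stage 2: 8.5 dBu is 22.5 dB over -14 dBu; at 20:1 that becomes 1.125 dB over, giving -12.875 dBu.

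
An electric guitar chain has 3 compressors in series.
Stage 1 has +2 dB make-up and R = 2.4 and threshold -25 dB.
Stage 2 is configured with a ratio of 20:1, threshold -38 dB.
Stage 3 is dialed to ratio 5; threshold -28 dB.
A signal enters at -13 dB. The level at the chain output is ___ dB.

Stage 1: overshoot 12 dB → 12/2.4 = 5 dB → -20 dB; +2 dB make-up → -18 dB.
Stage 2: overshoot 20 dB → 20/20 = 1 dB → -37 dB.
Stage 3: below threshold (-37 ≤ -28); passes unchanged; output -37 dB.

-37 dB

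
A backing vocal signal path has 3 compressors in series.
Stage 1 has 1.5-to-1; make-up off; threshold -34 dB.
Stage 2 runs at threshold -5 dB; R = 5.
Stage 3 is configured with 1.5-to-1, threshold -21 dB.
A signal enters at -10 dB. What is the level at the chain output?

Stage 1: -10 dB is 24 dB over -34 dB; at 1.5:1 that becomes 16 dB over, giving -18 dB.
Stage 2: -18 dB is at or below the -5 dB threshold — no compression; output -18 dB.
Stage 3: overshoot 3 dB → 3/1.5 = 2 dB → -19 dB.

-19 dB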